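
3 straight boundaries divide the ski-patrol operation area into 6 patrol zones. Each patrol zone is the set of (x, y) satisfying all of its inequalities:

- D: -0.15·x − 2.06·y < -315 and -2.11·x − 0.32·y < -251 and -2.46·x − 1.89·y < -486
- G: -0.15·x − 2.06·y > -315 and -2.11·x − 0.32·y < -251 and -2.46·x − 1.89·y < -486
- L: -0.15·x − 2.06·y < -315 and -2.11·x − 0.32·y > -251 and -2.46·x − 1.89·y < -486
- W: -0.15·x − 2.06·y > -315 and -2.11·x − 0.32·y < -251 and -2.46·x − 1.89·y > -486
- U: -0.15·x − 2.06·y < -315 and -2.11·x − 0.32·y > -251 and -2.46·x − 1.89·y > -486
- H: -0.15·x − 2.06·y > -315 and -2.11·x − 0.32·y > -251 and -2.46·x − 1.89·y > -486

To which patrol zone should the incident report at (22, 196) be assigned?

-0.15·22 − 2.06·196 = -407.060, which is < -315
-2.11·22 − 0.32·196 = -109.140, which is > -251
-2.46·22 − 1.89·196 = -424.560, which is > -486
This sign pattern matches U.

U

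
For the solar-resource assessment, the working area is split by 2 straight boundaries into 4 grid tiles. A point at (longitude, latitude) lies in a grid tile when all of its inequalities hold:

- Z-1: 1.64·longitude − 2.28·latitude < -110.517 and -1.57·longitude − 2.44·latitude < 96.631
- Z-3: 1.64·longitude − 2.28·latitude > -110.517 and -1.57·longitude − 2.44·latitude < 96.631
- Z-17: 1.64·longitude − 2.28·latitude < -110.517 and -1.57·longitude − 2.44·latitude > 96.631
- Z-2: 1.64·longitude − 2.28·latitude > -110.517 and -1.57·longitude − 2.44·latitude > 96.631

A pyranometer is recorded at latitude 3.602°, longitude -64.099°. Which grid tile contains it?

Z-1

1.64·-64.099 − 2.28·3.602 = -113.335, which is < -110.517
-1.57·-64.099 − 2.44·3.602 = 91.847, which is < 96.631
This sign pattern matches Z-1.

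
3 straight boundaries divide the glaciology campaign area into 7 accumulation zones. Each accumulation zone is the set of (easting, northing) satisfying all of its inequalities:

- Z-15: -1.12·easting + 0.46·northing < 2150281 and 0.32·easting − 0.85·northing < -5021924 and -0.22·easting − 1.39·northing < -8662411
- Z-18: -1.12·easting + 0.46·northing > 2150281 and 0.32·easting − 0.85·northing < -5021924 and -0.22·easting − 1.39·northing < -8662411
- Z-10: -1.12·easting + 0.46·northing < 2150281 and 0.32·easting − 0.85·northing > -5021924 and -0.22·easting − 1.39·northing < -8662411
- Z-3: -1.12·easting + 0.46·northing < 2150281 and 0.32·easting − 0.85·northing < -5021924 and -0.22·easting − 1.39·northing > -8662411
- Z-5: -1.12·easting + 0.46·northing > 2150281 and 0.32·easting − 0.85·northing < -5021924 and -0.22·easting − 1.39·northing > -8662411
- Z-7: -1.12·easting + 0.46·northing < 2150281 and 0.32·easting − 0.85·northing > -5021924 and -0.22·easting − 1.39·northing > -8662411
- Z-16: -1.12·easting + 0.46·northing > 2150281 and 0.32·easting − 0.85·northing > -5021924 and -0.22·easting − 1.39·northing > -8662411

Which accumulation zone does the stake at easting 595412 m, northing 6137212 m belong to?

-1.12·595412 + 0.46·6137212 = 2156256.080, which is > 2150281
0.32·595412 − 0.85·6137212 = -5026098.360, which is < -5021924
-0.22·595412 − 1.39·6137212 = -8661715.320, which is > -8662411
This sign pattern matches Z-5.

Z-5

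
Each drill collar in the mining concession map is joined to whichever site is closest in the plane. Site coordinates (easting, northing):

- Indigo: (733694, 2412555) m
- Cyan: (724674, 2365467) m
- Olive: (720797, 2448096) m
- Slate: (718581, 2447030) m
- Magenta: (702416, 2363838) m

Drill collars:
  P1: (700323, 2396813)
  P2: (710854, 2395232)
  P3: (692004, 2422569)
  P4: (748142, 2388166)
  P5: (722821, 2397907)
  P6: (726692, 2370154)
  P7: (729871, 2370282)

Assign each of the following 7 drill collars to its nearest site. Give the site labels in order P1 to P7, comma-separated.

P1 → Magenta (d²=1091731274.00)
P2 → Indigo (d²=821751929.00)
P3 → Slate (d²=1304677450.00)
P4 → Indigo (d²=803568025.00)
P5 → Indigo (d²=332786033.00)
P6 → Cyan (d²=26040293.00)
P7 → Cyan (d²=50193034.00)

Magenta, Indigo, Slate, Indigo, Indigo, Cyan, Cyan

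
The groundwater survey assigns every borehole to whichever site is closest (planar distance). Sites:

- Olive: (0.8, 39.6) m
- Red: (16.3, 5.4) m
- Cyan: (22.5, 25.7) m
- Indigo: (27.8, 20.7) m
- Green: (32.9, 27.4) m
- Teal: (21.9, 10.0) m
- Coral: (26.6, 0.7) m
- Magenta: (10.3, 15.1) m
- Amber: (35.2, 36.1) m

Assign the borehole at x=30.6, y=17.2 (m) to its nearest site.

Squared distances to each site:
Olive: 1389.800; Red: 343.730; Cyan: 137.860; Indigo: 20.090; Green: 109.330; Teal: 127.530; Coral: 288.250; Magenta: 416.500; Amber: 378.370.
Minimum at Indigo.

Indigo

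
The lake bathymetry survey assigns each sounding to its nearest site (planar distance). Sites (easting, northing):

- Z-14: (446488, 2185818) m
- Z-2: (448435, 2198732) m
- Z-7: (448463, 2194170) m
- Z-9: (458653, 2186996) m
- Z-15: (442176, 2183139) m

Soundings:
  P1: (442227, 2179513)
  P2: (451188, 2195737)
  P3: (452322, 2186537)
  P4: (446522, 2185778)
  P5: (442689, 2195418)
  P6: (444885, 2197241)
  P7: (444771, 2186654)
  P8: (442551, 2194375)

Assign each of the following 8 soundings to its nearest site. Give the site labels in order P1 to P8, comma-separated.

P1 → Z-15 (d²=13150477.00)
P2 → Z-7 (d²=9881114.00)
P3 → Z-14 (d²=34552517.00)
P4 → Z-14 (d²=2756.00)
P5 → Z-7 (d²=34896580.00)
P6 → Z-2 (d²=14825581.00)
P7 → Z-14 (d²=3646985.00)
P8 → Z-7 (d²=34993769.00)

Z-15, Z-7, Z-14, Z-14, Z-7, Z-2, Z-14, Z-7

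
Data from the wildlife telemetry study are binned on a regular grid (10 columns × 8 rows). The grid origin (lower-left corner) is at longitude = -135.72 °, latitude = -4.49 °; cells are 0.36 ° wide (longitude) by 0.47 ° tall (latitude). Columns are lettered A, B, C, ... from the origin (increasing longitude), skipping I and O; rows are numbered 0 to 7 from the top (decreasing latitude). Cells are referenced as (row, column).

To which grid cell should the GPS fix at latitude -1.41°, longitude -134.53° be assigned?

Column index: ⌊(-134.53 − -135.72) / 0.36⌋ = ⌊3.306⌋ = 3 → column D
Row offset from origin: ⌊(-1.41 − -4.49) / 0.47⌋ = ⌊6.553⌋ = 6 → row 1 (counted from top)

(1, D)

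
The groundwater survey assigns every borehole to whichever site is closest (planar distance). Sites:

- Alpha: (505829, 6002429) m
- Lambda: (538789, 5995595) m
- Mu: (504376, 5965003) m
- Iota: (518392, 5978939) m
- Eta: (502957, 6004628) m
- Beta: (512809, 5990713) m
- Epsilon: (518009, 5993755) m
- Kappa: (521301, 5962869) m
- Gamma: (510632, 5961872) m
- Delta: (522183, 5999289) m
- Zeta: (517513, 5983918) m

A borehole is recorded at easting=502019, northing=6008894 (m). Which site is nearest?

Eta

Squared distances to each site:
Alpha: 56312325.000; Lambda: 1528896301.000; Mu: 1931975330.000; Iota: 1165377154.000; Eta: 19078600.000; Beta: 446972861.000; Epsilon: 484869421.000; Kappa: 2490096149.000; Gamma: 2285252253.000; Delta: 498842921.000; Zeta: 863864612.000.
Minimum at Eta.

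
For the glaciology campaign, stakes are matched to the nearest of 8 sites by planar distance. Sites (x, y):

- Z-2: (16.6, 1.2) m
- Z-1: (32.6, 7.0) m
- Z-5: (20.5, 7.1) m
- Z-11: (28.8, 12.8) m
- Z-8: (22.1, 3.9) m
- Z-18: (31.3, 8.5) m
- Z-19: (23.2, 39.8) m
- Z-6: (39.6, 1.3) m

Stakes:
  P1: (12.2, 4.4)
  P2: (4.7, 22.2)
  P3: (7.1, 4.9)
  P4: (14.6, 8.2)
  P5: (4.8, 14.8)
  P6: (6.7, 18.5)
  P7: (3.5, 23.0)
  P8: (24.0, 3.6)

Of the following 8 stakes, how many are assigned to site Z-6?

0

P1 → Z-2
P2 → Z-5
P3 → Z-2
P4 → Z-5
P5 → Z-5
P6 → Z-5
P7 → Z-5
P8 → Z-8
0 of the 8 go to Z-6.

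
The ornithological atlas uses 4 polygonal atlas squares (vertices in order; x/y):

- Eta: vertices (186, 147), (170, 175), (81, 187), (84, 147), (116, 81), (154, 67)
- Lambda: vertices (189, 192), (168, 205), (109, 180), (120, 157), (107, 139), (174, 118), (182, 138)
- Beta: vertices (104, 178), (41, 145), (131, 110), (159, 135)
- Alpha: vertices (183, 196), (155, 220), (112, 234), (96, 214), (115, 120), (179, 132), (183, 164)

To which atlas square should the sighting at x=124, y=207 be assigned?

Cast a ray rightward from (124, 207). For each polygon, the edges (by vertex number in listed order) whose endpoints lie on opposite sides of y = 207, where each meets that height, and whether that is right or left of the point:
Eta: no edge straddles that height → 0 crossings.
Lambda: no edge straddles that height → 0 crossings.
Beta: no edge straddles that height → 0 crossings.
Alpha: 1–2 at x≈170.2 (right), 4–5 at x≈97.4 (left) → 1 crossing.
Only Alpha has an odd count, so the point is inside Alpha.

Alpha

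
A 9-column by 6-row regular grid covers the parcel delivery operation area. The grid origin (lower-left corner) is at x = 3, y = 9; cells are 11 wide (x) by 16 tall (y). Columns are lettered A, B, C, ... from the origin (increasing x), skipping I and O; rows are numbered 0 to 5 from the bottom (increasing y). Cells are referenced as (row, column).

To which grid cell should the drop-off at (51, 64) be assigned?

Column index: ⌊(51 − 3) / 11⌋ = ⌊4.364⌋ = 4 → column E
Row offset from origin: ⌊(64 − 9) / 16⌋ = ⌊3.438⌋ = 3 → row 3

(3, E)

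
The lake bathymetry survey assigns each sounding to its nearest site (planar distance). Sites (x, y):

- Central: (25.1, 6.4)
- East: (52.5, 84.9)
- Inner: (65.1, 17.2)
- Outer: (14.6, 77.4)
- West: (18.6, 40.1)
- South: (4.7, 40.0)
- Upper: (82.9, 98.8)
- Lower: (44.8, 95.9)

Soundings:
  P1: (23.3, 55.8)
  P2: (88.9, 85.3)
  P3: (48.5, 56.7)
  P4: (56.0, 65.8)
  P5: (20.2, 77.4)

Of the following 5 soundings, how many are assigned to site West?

P1 → West
P2 → Upper
P3 → East
P4 → East
P5 → Outer
1 of the 5 goes to West.

1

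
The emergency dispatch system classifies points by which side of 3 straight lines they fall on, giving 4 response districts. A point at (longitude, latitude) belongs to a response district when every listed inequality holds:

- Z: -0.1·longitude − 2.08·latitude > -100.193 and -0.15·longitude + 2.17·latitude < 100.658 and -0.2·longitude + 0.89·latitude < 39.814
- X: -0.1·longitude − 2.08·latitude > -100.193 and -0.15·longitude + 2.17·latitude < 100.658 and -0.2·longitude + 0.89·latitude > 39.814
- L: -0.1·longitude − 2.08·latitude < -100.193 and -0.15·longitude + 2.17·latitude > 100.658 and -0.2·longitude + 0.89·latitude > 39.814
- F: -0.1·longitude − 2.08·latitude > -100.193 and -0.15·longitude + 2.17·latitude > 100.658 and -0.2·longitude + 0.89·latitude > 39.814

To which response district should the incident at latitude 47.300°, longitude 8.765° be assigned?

-0.1·8.765 − 2.08·47.300 = -99.261, which is > -100.193
-0.15·8.765 + 2.17·47.300 = 101.326, which is > 100.658
-0.2·8.765 + 0.89·47.300 = 40.344, which is > 39.814
This sign pattern matches F.

F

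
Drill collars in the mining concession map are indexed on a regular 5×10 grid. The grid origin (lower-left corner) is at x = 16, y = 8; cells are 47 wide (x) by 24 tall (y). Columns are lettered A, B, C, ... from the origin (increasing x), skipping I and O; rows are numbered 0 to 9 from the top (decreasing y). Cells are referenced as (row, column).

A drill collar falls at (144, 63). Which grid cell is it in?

(7, C)

Column index: ⌊(144 − 16) / 47⌋ = ⌊2.723⌋ = 2 → column C
Row offset from origin: ⌊(63 − 8) / 24⌋ = ⌊2.292⌋ = 2 → row 7 (counted from top)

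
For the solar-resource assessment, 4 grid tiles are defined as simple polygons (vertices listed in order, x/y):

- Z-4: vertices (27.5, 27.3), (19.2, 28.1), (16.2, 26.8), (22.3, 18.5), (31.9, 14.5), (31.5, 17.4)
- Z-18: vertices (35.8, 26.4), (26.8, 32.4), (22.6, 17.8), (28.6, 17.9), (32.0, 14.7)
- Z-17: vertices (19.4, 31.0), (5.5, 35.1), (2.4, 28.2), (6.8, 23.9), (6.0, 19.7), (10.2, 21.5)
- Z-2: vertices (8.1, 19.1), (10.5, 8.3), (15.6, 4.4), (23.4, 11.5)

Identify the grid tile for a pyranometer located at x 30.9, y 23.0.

Cast a ray rightward from (30.9, 23.0). For each polygon, the edges (by vertex number in listed order) whose endpoints lie on opposite sides of y = 23.0, where each meets that height, and whether that is right or left of the point:
Z-4: 3–4 at x≈18.99 (left), 6–1 at x≈29.24 (left) → 0 crossings.
Z-18: 2–3 at x≈24.10 (left), 5–1 at x≈34.70 (right) → 1 crossing.
Z-17: 4–5 at x≈6.63 (left), 6–1 at x≈11.65 (left) → 0 crossings.
Z-2: no edge straddles that height → 0 crossings.
Only Z-18 has an odd count, so the point is inside Z-18.

Z-18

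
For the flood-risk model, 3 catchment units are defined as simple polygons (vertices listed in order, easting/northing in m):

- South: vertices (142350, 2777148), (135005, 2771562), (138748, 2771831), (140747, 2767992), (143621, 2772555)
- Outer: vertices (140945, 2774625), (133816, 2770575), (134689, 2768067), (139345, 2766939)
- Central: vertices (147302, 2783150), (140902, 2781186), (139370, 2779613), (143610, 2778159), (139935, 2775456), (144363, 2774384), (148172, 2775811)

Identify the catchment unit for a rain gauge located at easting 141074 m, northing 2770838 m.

South

Cast a ray rightward from (141074, 2770838). For each polygon, the edges (by vertex number in listed order) whose endpoints lie on opposite sides of northing = 2770838, where each meets that height, and whether that is right or left of the point:
South: 3–4 at easting≈139265.1 (left), 4–5 at easting≈142539.5 (right) → 1 crossing.
Outer: 1–2 at easting≈134278.9 (left), 4–1 at easting≈140156.7 (left) → 0 crossings.
Central: no edge straddles that height → 0 crossings.
Only South has an odd count, so the point is inside South.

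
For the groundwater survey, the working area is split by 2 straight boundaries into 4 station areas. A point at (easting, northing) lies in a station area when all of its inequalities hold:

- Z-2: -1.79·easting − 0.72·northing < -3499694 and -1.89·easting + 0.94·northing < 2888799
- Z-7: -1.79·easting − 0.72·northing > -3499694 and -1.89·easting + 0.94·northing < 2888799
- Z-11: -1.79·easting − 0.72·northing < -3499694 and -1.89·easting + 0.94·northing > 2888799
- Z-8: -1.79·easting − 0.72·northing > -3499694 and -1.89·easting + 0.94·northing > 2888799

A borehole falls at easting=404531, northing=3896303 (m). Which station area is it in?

Z-11

-1.79·404531 − 0.72·3896303 = -3529448.650, which is < -3499694
-1.89·404531 + 0.94·3896303 = 2897961.230, which is > 2888799
This sign pattern matches Z-11.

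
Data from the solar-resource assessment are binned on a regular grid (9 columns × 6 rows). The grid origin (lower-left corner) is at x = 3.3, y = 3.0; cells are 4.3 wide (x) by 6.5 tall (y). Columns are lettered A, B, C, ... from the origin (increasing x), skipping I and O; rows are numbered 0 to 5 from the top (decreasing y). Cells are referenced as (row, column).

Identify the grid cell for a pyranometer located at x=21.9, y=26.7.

(2, E)

Column index: ⌊(21.9 − 3.3) / 4.3⌋ = ⌊4.326⌋ = 4 → column E
Row offset from origin: ⌊(26.7 − 3.0) / 6.5⌋ = ⌊3.646⌋ = 3 → row 2 (counted from top)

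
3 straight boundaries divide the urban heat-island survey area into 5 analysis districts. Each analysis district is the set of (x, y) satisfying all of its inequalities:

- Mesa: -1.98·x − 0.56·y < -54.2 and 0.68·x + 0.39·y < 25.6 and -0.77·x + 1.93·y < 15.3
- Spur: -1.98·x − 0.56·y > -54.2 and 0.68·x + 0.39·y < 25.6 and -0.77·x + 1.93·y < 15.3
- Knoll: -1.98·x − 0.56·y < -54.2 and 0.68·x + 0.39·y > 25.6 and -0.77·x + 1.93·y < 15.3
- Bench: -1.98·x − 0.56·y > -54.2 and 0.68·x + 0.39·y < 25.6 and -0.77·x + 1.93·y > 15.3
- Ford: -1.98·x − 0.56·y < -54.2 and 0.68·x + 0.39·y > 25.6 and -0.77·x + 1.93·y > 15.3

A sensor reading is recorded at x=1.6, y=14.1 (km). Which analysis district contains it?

Bench

-1.98·1.6 − 0.56·14.1 = -11.064, which is > -54.2
0.68·1.6 + 0.39·14.1 = 6.587, which is < 25.6
-0.77·1.6 + 1.93·14.1 = 25.981, which is > 15.3
This sign pattern matches Bench.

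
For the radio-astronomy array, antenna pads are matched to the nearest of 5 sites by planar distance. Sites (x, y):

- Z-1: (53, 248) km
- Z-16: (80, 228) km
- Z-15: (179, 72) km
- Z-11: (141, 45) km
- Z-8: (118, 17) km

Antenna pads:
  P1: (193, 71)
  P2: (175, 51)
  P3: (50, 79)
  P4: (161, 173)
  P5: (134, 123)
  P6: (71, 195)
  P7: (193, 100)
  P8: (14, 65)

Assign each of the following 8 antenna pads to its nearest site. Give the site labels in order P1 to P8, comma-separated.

P1 → Z-15 (d²=197.00)
P2 → Z-15 (d²=457.00)
P3 → Z-8 (d²=8468.00)
P4 → Z-16 (d²=9586.00)
P5 → Z-15 (d²=4626.00)
P6 → Z-16 (d²=1170.00)
P7 → Z-15 (d²=980.00)
P8 → Z-8 (d²=13120.00)

Z-15, Z-15, Z-8, Z-16, Z-15, Z-16, Z-15, Z-8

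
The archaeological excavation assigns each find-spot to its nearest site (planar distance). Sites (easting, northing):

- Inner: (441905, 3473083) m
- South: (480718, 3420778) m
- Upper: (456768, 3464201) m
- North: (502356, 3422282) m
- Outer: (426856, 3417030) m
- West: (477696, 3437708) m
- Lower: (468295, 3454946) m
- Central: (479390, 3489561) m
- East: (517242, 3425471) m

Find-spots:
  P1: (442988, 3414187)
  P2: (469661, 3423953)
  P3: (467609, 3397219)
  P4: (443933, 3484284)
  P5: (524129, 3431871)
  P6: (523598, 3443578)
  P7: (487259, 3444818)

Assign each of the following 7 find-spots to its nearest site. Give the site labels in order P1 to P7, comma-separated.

P1 → Outer (d²=268324073.00)
P2 → South (d²=132337874.00)
P3 → South (d²=726872362.00)
P4 → Inner (d²=129575185.00)
P5 → East (d²=88390769.00)
P6 → East (d²=368262185.00)
P7 → West (d²=142003069.00)

Outer, South, South, Inner, East, East, West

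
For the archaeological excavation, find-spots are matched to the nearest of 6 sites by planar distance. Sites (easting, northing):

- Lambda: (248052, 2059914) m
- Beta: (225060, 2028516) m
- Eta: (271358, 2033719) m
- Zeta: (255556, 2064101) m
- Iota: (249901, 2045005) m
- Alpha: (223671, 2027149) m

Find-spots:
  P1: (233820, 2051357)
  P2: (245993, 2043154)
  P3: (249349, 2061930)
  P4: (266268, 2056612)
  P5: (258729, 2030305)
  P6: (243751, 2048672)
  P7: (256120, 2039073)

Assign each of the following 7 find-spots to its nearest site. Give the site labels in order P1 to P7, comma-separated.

Lambda, Iota, Lambda, Zeta, Eta, Iota, Iota

P1 → Lambda (d²=275772073.00)
P2 → Iota (d²=18698665.00)
P3 → Lambda (d²=5746465.00)
P4 → Zeta (d²=170832065.00)
P5 → Eta (d²=171147037.00)
P6 → Iota (d²=51269389.00)
P7 → Iota (d²=73864585.00)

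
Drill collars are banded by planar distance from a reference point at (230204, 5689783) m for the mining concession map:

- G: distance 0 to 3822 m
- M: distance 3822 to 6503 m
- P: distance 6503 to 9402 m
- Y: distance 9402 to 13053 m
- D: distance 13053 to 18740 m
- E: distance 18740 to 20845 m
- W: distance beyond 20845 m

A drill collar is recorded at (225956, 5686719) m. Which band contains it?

M

Distance = √((225956−230204)² + (5686719−5689783)²) = √(18045504.000 + 9388096.000) = 5237.709 m.
3822 ≤ 5237.709 < 6503 → M.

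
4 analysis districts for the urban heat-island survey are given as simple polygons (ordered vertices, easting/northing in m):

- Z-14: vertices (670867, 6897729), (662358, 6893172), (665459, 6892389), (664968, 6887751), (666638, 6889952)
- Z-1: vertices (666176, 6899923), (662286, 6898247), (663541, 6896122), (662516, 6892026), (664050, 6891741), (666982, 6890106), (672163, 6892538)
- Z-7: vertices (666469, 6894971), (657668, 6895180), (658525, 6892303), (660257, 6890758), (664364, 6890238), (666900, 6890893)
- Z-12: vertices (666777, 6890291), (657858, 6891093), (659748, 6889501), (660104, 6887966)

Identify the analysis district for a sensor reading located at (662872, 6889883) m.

Z-12

Cast a ray rightward from (662872, 6889883). For each polygon, the edges (by vertex number in listed order) whose endpoints lie on opposite sides of northing = 6889883, where each meets that height, and whether that is right or left of the point:
Z-14: 3–4 at easting≈665193.7 (right), 4–5 at easting≈666585.6 (right) → 2 crossings.
Z-1: no edge straddles that height → 0 crossings.
Z-7: no edge straddles that height → 0 crossings.
Z-12: 2–3 at easting≈659294.5 (left), 4–1 at easting≈665606.0 (right) → 1 crossing.
Only Z-12 has an odd count, so the point is inside Z-12.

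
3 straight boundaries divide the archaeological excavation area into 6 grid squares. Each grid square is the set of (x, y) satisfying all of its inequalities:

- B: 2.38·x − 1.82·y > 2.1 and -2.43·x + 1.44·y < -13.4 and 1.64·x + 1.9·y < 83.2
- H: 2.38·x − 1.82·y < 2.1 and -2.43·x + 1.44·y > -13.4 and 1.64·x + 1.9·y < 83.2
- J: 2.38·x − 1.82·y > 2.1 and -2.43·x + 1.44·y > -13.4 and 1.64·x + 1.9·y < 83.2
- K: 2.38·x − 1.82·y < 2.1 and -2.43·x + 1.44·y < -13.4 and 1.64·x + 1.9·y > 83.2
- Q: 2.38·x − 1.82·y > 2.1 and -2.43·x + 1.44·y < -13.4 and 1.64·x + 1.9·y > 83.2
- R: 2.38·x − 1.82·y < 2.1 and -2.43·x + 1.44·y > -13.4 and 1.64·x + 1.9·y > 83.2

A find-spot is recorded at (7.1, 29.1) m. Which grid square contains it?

2.38·7.1 − 1.82·29.1 = -36.064, which is < 2.1
-2.43·7.1 + 1.44·29.1 = 24.651, which is > -13.4
1.64·7.1 + 1.9·29.1 = 66.934, which is < 83.2
This sign pattern matches H.

H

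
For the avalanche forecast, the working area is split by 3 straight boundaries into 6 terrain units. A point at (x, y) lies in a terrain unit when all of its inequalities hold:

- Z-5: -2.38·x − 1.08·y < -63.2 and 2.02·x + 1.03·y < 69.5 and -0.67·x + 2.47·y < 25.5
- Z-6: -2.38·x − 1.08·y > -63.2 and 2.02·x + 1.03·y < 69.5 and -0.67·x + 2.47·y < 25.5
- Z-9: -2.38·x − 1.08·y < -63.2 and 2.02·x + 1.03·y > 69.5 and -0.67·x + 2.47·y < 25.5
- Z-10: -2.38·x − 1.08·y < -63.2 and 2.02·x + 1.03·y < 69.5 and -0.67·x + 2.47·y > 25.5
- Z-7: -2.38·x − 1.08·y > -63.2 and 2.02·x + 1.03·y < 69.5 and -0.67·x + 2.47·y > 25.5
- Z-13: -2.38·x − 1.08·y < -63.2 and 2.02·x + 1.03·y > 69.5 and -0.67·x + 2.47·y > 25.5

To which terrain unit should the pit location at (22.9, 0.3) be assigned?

-2.38·22.9 − 1.08·0.3 = -54.826, which is > -63.2
2.02·22.9 + 1.03·0.3 = 46.567, which is < 69.5
-0.67·22.9 + 2.47·0.3 = -14.602, which is < 25.5
This sign pattern matches Z-6.

Z-6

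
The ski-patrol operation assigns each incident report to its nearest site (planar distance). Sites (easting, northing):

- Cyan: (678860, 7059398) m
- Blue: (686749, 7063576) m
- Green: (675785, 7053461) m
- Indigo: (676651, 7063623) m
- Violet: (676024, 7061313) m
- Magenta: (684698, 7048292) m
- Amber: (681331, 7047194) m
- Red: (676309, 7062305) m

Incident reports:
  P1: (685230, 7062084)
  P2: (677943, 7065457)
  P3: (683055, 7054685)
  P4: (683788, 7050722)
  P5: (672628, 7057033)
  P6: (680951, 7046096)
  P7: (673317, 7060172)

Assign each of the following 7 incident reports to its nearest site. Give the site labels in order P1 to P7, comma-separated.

Blue, Indigo, Cyan, Magenta, Green, Amber, Violet

P1 → Blue (d²=4533425.00)
P2 → Indigo (d²=5032820.00)
P3 → Cyan (d²=39810394.00)
P4 → Magenta (d²=6733000.00)
P5 → Green (d²=22725833.00)
P6 → Amber (d²=1350004.00)
P7 → Violet (d²=8629730.00)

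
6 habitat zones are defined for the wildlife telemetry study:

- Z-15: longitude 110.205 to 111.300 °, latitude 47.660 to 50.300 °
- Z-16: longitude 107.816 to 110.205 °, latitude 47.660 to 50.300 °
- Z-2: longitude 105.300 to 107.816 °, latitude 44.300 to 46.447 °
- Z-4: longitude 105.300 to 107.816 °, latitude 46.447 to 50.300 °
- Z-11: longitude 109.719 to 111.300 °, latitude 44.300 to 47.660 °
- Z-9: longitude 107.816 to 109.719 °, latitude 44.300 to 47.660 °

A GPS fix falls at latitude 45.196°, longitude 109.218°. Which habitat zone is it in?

The point has longitude = 109.218 and latitude = 45.196.
Only Z-9 satisfies 107.816 ≤ longitude ≤ 109.719 and 44.300 ≤ latitude ≤ 47.660.

Z-9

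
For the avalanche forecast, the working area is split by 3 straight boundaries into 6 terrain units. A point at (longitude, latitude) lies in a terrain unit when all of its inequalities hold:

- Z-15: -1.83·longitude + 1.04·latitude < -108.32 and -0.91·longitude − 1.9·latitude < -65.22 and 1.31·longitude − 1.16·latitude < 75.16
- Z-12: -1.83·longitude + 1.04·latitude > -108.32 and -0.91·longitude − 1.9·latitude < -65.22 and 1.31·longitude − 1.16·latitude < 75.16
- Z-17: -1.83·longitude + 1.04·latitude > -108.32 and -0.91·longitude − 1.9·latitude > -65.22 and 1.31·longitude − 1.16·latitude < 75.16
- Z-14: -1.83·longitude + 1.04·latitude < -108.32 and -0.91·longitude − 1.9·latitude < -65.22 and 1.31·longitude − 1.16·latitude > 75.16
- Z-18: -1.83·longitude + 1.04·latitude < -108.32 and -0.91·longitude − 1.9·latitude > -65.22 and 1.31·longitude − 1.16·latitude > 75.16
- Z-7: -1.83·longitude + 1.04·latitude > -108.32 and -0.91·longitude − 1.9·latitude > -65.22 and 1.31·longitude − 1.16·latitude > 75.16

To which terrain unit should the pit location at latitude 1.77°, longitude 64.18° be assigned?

-1.83·64.18 + 1.04·1.77 = -115.609, which is < -108.32
-0.91·64.18 − 1.9·1.77 = -61.767, which is > -65.22
1.31·64.18 − 1.16·1.77 = 82.023, which is > 75.16
This sign pattern matches Z-18.

Z-18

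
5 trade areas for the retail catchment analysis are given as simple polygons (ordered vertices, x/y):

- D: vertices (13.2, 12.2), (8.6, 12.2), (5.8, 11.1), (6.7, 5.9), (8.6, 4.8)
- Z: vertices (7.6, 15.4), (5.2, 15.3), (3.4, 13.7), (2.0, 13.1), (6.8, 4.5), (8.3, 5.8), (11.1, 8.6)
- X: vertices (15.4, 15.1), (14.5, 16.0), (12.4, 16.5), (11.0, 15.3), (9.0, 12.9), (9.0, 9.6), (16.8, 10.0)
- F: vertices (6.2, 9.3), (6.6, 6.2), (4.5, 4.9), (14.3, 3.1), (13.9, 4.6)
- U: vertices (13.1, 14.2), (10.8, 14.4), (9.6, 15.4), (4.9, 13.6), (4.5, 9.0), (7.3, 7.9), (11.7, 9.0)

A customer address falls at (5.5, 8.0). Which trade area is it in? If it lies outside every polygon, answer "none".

Z

Cast a ray rightward from (5.5, 8.0). For each polygon, the edges (by vertex number in listed order) whose endpoints lie on opposite sides of y = 8.0, where each meets that height, and whether that is right or left of the point:
D: 3–4 at x≈6.34 (right), 5–1 at x≈10.59 (right) → 2 crossings.
Z: 4–5 at x≈4.85 (left), 6–7 at x≈10.50 (right) → 1 crossing.
X: no edge straddles that height → 0 crossings.
F: 1–2 at x≈6.37 (right), 5–1 at x≈8.33 (right) → 2 crossings.
U: 5–6 at x≈7.05 (right), 6–7 at x≈7.70 (right) → 2 crossings.
Only Z has an odd count, so the point is inside Z.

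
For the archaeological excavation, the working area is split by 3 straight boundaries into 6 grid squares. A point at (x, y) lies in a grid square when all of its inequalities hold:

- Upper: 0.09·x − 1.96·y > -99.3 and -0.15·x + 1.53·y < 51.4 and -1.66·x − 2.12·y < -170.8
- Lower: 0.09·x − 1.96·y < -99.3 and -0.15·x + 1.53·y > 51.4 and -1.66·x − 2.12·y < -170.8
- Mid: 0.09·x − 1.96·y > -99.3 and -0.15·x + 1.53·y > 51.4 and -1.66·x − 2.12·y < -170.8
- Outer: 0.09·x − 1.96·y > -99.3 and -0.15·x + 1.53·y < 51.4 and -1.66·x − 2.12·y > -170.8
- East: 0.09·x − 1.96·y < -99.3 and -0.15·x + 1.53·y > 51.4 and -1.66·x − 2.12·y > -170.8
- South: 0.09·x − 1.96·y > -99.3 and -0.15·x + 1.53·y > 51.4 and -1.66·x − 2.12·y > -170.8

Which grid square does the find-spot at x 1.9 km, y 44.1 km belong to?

0.09·1.9 − 1.96·44.1 = -86.265, which is > -99.3
-0.15·1.9 + 1.53·44.1 = 67.188, which is > 51.4
-1.66·1.9 − 2.12·44.1 = -96.646, which is > -170.8
This sign pattern matches South.

South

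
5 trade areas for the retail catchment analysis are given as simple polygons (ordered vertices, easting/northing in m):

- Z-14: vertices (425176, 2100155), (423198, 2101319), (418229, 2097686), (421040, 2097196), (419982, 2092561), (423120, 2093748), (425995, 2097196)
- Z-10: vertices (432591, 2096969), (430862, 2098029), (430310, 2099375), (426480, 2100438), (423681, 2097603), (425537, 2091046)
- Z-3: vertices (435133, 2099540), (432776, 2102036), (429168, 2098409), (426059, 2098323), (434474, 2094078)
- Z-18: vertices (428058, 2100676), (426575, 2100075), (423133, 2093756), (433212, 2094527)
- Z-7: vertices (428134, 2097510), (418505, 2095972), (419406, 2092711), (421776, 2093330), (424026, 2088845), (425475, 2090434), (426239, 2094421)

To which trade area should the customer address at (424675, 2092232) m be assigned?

Z-7

Cast a ray rightward from (424675, 2092232). For each polygon, the edges (by vertex number in listed order) whose endpoints lie on opposite sides of northing = 2092232, where each meets that height, and whether that is right or left of the point:
Z-14: no edge straddles that height → 0 crossings.
Z-10: 5–6 at easting≈425201.3 (right), 6–1 at easting≈426949.5 (right) → 2 crossings.
Z-3: no edge straddles that height → 0 crossings.
Z-18: no edge straddles that height → 0 crossings.
Z-7: 4–5 at easting≈422326.8 (left), 6–7 at easting≈425819.5 (right) → 1 crossing.
Only Z-7 has an odd count, so the point is inside Z-7.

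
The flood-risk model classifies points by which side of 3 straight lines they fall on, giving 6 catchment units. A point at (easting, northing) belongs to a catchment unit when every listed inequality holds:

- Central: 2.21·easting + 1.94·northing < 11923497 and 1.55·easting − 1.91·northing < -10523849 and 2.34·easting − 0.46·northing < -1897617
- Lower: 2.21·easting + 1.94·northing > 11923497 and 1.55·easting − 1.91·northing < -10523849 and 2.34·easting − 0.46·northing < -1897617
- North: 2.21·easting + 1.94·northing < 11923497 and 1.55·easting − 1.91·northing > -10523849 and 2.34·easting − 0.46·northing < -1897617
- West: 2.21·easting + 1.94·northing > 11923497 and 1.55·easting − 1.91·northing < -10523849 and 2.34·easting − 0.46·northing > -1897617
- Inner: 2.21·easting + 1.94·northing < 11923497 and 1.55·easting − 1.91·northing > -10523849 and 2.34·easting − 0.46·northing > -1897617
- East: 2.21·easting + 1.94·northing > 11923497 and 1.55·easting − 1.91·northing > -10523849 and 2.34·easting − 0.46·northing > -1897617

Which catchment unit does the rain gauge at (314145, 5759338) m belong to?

North

2.21·314145 + 1.94·5759338 = 11867376.170, which is < 11923497
1.55·314145 − 1.91·5759338 = -10513410.830, which is > -10523849
2.34·314145 − 0.46·5759338 = -1914196.180, which is < -1897617
This sign pattern matches North.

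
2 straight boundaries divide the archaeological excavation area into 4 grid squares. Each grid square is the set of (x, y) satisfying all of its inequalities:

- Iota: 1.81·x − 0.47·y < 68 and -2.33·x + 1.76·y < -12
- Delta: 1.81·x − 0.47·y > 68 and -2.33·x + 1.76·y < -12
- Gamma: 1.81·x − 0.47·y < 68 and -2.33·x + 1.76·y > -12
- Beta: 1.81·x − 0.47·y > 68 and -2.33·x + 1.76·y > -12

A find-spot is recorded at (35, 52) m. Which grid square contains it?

1.81·35 − 0.47·52 = 38.910, which is < 68
-2.33·35 + 1.76·52 = 9.970, which is > -12
This sign pattern matches Gamma.

Gamma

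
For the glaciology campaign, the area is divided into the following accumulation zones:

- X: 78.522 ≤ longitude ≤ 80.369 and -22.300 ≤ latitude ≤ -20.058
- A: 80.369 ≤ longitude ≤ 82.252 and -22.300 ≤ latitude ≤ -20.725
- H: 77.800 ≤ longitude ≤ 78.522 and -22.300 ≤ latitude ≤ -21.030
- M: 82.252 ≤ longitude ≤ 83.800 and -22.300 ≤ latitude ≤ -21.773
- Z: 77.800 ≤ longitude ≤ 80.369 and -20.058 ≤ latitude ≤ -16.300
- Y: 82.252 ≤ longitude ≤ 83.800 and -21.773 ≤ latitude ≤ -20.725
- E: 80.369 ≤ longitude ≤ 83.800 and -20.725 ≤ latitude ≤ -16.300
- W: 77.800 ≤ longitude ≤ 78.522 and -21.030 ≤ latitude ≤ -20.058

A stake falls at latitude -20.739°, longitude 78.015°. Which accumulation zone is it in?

W

The point has longitude = 78.015 and latitude = -20.739.
Only W satisfies 77.800 ≤ longitude ≤ 78.522 and -21.030 ≤ latitude ≤ -20.058.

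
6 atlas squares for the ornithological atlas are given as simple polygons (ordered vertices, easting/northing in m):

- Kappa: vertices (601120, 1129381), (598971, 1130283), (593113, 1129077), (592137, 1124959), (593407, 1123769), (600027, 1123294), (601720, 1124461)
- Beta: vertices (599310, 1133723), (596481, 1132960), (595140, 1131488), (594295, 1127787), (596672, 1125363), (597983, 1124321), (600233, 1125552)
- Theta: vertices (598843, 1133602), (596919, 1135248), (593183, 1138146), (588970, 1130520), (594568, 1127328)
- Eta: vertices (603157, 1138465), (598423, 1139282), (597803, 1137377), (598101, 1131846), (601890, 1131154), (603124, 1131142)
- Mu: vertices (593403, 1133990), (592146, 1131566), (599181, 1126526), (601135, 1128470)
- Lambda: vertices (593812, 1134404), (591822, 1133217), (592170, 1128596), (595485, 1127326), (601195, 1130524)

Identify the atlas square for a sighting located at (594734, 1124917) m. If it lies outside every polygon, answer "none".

Kappa

Cast a ray rightward from (594734, 1124917). For each polygon, the edges (by vertex number in listed order) whose endpoints lie on opposite sides of northing = 1124917, where each meets that height, and whether that is right or left of the point:
Kappa: 4–5 at easting≈592181.8 (left), 7–1 at easting≈601664.4 (right) → 1 crossing.
Beta: 5–6 at easting≈597233.1 (right), 6–7 at easting≈599072.4 (right) → 2 crossings.
Theta: no edge straddles that height → 0 crossings.
Eta: no edge straddles that height → 0 crossings.
Mu: no edge straddles that height → 0 crossings.
Lambda: no edge straddles that height → 0 crossings.
Only Kappa has an odd count, so the point is inside Kappa.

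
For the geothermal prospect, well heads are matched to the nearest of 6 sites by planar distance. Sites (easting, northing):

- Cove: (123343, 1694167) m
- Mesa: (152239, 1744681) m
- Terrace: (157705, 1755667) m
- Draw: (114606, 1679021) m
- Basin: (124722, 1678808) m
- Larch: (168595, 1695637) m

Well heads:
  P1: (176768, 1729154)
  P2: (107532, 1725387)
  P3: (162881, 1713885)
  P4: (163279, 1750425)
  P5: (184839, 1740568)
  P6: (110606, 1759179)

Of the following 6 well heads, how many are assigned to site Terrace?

P1 → Mesa
P2 → Cove
P3 → Larch
P4 → Terrace
P5 → Terrace
P6 → Mesa
2 of the 6 go to Terrace.

2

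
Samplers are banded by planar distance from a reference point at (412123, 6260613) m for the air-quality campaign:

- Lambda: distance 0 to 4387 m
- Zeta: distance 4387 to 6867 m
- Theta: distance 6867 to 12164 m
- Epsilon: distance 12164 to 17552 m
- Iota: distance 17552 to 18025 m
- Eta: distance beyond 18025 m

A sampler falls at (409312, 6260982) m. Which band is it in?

Lambda

Distance = √((409312−412123)² + (6260982−6260613)²) = √(7901721.000 + 136161.000) = 2835.116 m.
0 ≤ 2835.116 < 4387 → Lambda.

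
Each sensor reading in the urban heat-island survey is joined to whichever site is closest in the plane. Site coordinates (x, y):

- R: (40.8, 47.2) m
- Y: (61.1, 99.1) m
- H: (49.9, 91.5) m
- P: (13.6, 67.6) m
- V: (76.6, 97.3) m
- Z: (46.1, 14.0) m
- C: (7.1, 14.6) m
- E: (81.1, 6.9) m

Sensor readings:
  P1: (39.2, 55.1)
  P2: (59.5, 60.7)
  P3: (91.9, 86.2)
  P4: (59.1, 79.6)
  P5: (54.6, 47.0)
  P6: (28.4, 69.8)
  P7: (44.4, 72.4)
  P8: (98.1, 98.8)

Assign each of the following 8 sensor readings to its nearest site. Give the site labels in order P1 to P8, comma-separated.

R, R, V, H, R, P, H, V

P1 → R (d²=64.97)
P2 → R (d²=531.94)
P3 → V (d²=357.30)
P4 → H (d²=226.25)
P5 → R (d²=190.48)
P6 → P (d²=223.88)
P7 → H (d²=395.06)
P8 → V (d²=464.50)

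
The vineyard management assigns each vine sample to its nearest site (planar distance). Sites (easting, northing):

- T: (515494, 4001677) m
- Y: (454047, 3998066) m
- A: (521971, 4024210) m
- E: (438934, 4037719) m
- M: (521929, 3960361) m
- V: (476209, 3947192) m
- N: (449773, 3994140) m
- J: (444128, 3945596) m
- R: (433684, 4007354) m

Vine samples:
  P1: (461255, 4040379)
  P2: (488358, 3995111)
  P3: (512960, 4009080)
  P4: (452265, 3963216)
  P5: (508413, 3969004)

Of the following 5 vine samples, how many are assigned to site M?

P1 → E
P2 → T
P3 → T
P4 → J
P5 → M
1 of the 5 goes to M.

1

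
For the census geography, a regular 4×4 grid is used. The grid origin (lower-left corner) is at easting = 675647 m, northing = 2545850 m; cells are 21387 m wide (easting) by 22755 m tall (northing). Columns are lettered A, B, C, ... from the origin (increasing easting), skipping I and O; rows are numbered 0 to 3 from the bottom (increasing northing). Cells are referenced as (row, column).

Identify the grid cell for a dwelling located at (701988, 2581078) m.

Column index: ⌊(701988 − 675647) / 21387⌋ = ⌊1.232⌋ = 1 → column B
Row offset from origin: ⌊(2581078 − 2545850) / 22755⌋ = ⌊1.548⌋ = 1 → row 1

(1, B)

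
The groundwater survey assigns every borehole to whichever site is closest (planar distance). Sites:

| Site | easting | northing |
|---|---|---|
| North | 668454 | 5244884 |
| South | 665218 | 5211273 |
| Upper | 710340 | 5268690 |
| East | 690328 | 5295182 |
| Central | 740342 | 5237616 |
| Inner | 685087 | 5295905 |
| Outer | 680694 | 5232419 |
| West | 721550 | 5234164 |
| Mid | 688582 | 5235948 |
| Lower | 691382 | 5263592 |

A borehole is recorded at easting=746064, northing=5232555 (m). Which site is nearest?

Central

Squared distances to each site:
North: 6175316341.000; South: 6988999240.000; Upper: 2581942401.000; East: 7028642825.000; Central: 58355005.000; Inner: 7731417029.000; Outer: 4273255396.000; West: 603525077.000; Mid: 3315692773.000; Lower: 3953416493.000.
Minimum at Central.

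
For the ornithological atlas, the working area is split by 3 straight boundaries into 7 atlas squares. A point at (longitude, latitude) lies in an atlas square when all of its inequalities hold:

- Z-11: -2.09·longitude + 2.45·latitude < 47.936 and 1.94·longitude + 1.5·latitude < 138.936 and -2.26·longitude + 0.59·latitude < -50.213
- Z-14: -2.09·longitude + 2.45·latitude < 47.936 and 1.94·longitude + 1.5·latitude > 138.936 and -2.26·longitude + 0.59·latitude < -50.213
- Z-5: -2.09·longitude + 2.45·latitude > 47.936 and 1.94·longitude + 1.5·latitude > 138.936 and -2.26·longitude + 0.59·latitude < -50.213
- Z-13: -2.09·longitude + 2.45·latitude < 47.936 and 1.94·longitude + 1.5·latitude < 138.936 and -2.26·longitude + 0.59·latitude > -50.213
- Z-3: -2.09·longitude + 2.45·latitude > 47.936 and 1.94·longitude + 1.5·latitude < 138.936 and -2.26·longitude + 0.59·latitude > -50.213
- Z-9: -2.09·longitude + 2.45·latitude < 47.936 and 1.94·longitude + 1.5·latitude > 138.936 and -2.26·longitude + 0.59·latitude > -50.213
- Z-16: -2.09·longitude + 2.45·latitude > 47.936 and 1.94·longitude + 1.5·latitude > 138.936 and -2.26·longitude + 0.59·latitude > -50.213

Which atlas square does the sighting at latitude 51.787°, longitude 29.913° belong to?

-2.09·29.913 + 2.45·51.787 = 64.360, which is > 47.936
1.94·29.913 + 1.5·51.787 = 135.712, which is < 138.936
-2.26·29.913 + 0.59·51.787 = -37.049, which is > -50.213
This sign pattern matches Z-3.

Z-3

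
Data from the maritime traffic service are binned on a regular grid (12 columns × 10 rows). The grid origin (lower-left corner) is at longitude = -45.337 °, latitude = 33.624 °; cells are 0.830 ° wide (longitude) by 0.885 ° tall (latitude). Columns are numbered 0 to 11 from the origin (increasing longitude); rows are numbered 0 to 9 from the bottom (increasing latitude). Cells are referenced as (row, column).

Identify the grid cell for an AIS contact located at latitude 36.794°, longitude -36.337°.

(3, 10)

Column index: ⌊(-36.337 − -45.337) / 0.830⌋ = ⌊10.843⌋ = 10
Row offset from origin: ⌊(36.794 − 33.624) / 0.885⌋ = ⌊3.582⌋ = 3 → row 3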